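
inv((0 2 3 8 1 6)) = (0 6 1 8 3 2)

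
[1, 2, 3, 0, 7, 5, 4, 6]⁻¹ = [3, 0, 1, 2, 6, 5, 7, 4]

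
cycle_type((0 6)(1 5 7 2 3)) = 2.5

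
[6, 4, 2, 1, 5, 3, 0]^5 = [6, 4, 2, 1, 5, 3, 0]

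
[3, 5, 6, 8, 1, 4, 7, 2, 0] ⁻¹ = [8, 4, 7, 0, 5, 1, 2, 6, 3] 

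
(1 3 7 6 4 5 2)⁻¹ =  (1 2 5 4 6 7 3)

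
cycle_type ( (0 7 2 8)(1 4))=2.4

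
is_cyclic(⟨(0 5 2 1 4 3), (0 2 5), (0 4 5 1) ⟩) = no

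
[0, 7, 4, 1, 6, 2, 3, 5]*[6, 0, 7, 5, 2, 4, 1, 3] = [6, 3, 2, 0, 1, 7, 5, 4]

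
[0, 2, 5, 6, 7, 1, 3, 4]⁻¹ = [0, 5, 1, 6, 7, 2, 3, 4]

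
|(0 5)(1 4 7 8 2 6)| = 6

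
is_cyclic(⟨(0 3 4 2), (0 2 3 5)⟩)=no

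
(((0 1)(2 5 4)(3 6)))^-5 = (0 1)(2 5 4)(3 6)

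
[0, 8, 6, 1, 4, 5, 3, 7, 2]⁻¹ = [0, 3, 8, 6, 4, 5, 2, 7, 1]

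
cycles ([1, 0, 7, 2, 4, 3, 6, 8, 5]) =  (0 1)(2 7 8 5 3)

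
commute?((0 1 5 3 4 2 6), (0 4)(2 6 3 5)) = no:(0 1 5 3 4 2 6)*(0 4)(2 6 3 5) = (0 1 2 3)(4 6), (0 4)(2 6 3 5)*(0 1 5 3 4 2 6) = (0 2)(1 5 6 4)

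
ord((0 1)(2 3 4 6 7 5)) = 6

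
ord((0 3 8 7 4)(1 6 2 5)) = 20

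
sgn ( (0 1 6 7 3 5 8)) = 1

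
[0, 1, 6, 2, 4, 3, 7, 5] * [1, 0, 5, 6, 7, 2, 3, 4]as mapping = [0→1, 1→0, 2→3, 3→5, 4→7, 5→6, 6→4, 7→2]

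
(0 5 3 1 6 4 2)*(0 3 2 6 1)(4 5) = (0 4 6 5 2 3)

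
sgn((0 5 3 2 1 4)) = -1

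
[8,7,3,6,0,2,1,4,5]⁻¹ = [4,6,5,2,7,8,3,1,0]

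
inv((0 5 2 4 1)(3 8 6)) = (0 1 4 2 5)(3 6 8)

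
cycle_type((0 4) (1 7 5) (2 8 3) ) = 2.3^2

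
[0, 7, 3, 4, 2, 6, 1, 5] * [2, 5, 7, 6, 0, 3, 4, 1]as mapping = [0→2, 1→1, 2→6, 3→0, 4→7, 5→4, 6→5, 7→3]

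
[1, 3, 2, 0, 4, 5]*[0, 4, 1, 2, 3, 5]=[4, 2, 1, 0, 3, 5]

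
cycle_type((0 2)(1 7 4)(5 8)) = 2^2.3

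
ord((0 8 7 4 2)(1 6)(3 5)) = 10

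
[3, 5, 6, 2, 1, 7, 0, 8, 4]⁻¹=[6, 4, 3, 0, 8, 1, 2, 5, 7]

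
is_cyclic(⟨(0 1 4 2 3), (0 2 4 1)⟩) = no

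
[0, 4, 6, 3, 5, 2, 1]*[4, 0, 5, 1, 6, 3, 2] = [4, 6, 2, 1, 3, 5, 0]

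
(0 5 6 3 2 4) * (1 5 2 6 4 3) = (0 2 3 6 1 5 4)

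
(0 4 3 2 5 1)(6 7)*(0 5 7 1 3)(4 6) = (0 6 1 5 3 2 7 4)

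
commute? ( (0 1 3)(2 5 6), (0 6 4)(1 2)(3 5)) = no: (0 1 3)(2 5 6) * (0 6 4)(1 2)(3 5) = (0 2 3 6 1 5 4), (0 6 4)(1 2)(3 5) * (0 1 3)(2 5 6) = (0 2 3 6 4 1 5)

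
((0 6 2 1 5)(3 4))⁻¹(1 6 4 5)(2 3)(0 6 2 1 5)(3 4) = (0 5 2 3)(1 4)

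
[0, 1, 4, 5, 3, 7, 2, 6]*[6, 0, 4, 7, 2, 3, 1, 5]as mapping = [0→6, 1→0, 2→2, 3→3, 4→7, 5→5, 6→4, 7→1]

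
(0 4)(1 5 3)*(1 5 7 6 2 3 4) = (0 1 7 6 2 3 5 4)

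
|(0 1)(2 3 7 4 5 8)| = 6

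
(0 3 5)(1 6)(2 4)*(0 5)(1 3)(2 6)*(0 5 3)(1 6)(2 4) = (0 6)(1 4)(3 5)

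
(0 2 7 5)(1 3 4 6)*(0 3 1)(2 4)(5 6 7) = (0 4 7 6)(2 5 3)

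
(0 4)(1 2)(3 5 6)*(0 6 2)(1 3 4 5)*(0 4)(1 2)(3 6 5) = (0 3 2 6)(1 4 5)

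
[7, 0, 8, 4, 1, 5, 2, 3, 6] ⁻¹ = [1, 4, 6, 7, 3, 5, 8, 0, 2] 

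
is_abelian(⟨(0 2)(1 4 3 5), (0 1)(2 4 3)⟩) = no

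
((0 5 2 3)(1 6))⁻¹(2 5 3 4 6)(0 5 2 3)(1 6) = (0 4 1 3 2)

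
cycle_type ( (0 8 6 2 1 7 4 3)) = 8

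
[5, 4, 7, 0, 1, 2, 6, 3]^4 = [3, 1, 5, 7, 4, 0, 6, 2]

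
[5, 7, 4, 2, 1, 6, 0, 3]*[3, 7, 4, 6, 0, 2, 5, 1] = [2, 1, 0, 4, 7, 5, 3, 6]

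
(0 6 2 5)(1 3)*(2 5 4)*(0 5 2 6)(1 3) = (2 4 6)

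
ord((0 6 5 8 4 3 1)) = 7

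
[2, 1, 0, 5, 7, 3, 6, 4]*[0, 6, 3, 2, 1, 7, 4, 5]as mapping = [0→3, 1→6, 2→0, 3→7, 4→5, 5→2, 6→4, 7→1]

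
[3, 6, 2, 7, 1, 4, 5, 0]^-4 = [7, 1, 2, 0, 4, 5, 6, 3]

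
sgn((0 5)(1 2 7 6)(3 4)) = -1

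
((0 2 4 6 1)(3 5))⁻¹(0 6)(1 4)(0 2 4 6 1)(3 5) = (0 6)(1 2)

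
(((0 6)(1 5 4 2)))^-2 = (1 4)(2 5)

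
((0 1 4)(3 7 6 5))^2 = (0 4 1)(3 6)(5 7)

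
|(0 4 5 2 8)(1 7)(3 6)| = 10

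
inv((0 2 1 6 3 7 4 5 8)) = (0 8 5 4 7 3 6 1 2)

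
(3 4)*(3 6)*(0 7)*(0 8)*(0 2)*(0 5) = (0 7 8 2 5)(3 4 6)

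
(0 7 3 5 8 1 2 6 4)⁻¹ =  (0 4 6 2 1 8 5 3 7)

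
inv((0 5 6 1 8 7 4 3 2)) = (0 2 3 4 7 8 1 6 5)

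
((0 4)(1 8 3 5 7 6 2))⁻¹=(0 4)(1 2 6 7 5 3 8)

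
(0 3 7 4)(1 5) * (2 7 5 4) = (0 3 5 1 4)(2 7)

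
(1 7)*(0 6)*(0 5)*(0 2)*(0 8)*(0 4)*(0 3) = (0 6 5 2 8 4 3)(1 7)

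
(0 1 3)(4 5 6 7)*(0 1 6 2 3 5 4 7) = (0 6)(1 5 2 3)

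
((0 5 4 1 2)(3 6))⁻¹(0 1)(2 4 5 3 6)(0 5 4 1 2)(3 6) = (0 1 4 6 3)(2 5)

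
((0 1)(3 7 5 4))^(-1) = (0 1)(3 4 5 7)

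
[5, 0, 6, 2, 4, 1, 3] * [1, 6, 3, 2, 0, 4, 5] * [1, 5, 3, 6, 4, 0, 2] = [4, 5, 0, 6, 1, 2, 3]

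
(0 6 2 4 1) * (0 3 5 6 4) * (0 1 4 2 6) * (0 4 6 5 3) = (0 2 1)(4 6 5)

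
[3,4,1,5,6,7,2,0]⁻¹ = [7,2,6,0,1,3,4,5]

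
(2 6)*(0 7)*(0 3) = (0 7 3)(2 6)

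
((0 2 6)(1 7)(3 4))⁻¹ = (0 6 2)(1 7)(3 4)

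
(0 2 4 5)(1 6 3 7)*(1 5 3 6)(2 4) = (0 4 3 7 5)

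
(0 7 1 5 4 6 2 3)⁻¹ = (0 3 2 6 4 5 1 7)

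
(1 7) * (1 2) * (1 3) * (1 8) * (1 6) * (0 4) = (0 4)(1 7 2 3 8 6)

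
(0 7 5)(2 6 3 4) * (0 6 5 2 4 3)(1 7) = (0 1 7 2 5 6)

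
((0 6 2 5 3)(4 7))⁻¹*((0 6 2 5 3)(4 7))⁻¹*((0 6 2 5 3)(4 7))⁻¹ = (0 2 3 6 5)(4 7)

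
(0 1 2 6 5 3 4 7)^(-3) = (0 3 2 7 5 1 4 6)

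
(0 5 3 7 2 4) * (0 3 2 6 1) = (0 5 2 4 3 7 6 1)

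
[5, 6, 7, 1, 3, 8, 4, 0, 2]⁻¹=[7, 3, 8, 4, 6, 0, 1, 2, 5]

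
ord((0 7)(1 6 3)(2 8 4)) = 6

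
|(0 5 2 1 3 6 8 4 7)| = 9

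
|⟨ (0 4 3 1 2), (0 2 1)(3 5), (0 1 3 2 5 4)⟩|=720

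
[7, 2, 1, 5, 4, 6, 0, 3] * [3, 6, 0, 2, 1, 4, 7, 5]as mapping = [0→5, 1→0, 2→6, 3→4, 4→1, 5→7, 6→3, 7→2]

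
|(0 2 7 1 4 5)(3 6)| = 6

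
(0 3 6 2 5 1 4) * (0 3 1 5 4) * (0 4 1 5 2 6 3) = (0 5 2 1 4) 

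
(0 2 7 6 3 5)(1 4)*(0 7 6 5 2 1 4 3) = (0 1 3 2 6)(5 7)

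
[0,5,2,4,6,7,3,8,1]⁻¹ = [0,8,2,6,3,1,4,5,7]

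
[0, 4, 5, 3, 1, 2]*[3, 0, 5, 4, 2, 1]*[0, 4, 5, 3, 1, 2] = [3, 5, 4, 1, 0, 2]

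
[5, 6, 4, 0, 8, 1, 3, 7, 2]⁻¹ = [3, 5, 8, 6, 2, 0, 1, 7, 4]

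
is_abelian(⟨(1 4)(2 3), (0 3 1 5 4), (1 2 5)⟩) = no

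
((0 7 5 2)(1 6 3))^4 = (1 6 3)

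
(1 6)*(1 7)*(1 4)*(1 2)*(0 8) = (0 8)(1 6 7 4 2)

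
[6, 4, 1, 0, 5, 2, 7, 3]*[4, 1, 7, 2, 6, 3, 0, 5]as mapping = [0→0, 1→6, 2→1, 3→4, 4→3, 5→7, 6→5, 7→2]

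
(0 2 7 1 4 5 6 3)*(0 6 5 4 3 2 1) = (0 1 3 6 2 7)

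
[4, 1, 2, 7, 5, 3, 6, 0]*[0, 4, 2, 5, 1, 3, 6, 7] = [1, 4, 2, 7, 3, 5, 6, 0]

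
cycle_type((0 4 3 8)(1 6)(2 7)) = 2^2.4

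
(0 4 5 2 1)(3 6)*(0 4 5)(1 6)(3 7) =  (0 5 2 6 7 3 1 4)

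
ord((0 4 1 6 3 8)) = 6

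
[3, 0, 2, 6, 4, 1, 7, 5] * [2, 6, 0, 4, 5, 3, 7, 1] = [4, 2, 0, 7, 5, 6, 1, 3]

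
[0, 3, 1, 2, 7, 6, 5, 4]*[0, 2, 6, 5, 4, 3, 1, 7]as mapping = [0→0, 1→5, 2→2, 3→6, 4→7, 5→1, 6→3, 7→4]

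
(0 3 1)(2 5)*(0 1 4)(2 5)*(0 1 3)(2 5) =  (1 3 4)(2 5)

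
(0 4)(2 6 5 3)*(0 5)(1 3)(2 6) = (0 4 5 1 3 6)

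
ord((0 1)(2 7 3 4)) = 4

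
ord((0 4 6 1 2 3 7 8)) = 8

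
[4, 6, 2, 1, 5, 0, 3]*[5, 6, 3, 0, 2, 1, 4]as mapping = [0→2, 1→4, 2→3, 3→6, 4→1, 5→5, 6→0]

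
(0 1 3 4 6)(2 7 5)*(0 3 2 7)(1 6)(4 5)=(0 6 3 5 7 4 1 2)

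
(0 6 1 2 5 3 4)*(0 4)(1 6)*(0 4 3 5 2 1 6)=(0 6)(3 4)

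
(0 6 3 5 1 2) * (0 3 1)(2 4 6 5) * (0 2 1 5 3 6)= (0 3 1 4)(2 6 5)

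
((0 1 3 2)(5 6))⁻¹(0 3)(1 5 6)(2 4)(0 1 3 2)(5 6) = (0 4)(1 2)(3 6 5)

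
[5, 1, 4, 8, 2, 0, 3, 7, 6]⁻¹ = [5, 1, 4, 6, 2, 0, 8, 7, 3]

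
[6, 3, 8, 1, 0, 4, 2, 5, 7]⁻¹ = [4, 3, 6, 1, 5, 7, 0, 8, 2]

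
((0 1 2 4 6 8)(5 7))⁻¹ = (0 8 6 4 2 1)(5 7)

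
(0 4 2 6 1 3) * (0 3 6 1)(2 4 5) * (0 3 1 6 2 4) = (0 5 4)(1 2 6 3)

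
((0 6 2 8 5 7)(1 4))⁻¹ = (0 7 5 8 2 6)(1 4)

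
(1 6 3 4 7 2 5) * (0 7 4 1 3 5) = (0 7 2)(1 6 5 3)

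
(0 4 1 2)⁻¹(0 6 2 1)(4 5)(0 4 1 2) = (0 2 4 6)(1 5)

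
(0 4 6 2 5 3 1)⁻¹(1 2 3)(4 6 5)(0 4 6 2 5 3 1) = (0 5 1)(2 3 6)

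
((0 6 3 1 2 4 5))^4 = (0 2 6 4 3 5 1)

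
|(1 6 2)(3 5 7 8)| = 12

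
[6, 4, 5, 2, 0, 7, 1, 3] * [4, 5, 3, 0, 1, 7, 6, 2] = [6, 1, 7, 3, 4, 2, 5, 0]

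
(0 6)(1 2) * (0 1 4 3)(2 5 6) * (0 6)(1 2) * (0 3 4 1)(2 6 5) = (1 2)(3 5)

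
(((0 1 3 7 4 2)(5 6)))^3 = (0 7)(1 4)(2 3)(5 6)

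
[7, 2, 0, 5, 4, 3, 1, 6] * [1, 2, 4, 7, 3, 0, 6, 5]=[5, 4, 1, 0, 3, 7, 2, 6]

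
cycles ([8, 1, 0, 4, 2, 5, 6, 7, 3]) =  (0 8 3 4 2)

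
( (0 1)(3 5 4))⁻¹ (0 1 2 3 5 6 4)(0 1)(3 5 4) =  (0 2 5 4 6 3 1)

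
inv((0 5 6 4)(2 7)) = (0 4 6 5)(2 7)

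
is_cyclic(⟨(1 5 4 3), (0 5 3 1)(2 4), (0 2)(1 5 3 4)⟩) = no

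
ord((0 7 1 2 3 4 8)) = 7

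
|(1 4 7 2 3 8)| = 6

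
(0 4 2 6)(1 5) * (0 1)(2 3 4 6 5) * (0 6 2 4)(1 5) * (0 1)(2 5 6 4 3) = (0 5 4 2)(1 3)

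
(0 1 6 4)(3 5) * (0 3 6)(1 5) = (0 5 6 4 3 1)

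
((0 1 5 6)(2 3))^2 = (0 5)(1 6)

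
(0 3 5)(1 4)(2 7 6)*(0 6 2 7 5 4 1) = (0 3 4)(2 5 6 7)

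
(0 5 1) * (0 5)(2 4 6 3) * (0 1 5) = (0 1)(2 4 6 3)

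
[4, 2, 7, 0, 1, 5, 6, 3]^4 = [7, 0, 4, 2, 3, 5, 6, 1]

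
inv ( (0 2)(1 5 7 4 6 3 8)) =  (0 2)(1 8 3 6 4 7 5)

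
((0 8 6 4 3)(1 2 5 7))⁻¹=(0 3 4 6 8)(1 7 5 2)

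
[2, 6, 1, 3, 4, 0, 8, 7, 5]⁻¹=[5, 2, 0, 3, 4, 8, 1, 7, 6]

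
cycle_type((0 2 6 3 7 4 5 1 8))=9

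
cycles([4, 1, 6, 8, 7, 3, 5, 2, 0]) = (0 4 7 2 6 5 3 8)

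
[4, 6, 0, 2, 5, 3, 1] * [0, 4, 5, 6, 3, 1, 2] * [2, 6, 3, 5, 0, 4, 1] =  [5, 3, 2, 4, 6, 1, 0]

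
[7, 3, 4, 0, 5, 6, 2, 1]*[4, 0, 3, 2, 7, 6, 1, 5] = [5, 2, 7, 4, 6, 1, 3, 0]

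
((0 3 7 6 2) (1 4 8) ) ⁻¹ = (0 2 6 7 3) (1 8 4) 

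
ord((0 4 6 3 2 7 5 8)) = 8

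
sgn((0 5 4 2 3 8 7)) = 1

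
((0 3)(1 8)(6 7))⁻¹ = (0 3)(1 8)(6 7)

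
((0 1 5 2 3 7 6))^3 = (0 2 6 5 7 1 3)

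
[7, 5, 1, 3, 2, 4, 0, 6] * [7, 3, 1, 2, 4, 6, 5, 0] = [0, 6, 3, 2, 1, 4, 7, 5]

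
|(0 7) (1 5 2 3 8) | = 10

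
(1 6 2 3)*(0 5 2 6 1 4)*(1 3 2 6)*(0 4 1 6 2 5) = (1 3)(2 5)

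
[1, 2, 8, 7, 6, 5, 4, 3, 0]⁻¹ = [8, 0, 1, 7, 6, 5, 4, 3, 2]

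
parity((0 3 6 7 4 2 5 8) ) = odd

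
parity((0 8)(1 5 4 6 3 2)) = even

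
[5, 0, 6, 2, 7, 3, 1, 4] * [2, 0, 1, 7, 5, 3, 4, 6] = [3, 2, 4, 1, 6, 7, 0, 5]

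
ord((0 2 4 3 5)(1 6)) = 10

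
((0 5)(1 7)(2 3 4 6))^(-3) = (0 5)(1 7)(2 3 4 6)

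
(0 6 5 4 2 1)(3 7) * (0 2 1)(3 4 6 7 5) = (0 7 4 1 2)(3 5 6)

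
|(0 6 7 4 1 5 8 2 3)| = 9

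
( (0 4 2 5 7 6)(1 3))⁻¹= (0 6 7 5 2 4)(1 3)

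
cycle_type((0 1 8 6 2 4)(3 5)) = 2.6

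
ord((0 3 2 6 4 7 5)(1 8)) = 14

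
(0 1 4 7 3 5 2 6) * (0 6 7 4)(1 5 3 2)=(0 5 1)(2 7)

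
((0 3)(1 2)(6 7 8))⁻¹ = (0 3)(1 2)(6 8 7)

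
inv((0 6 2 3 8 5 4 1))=(0 1 4 5 8 3 2 6)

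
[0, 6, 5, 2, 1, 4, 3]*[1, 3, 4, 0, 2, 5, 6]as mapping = [0→1, 1→6, 2→5, 3→4, 4→3, 5→2, 6→0]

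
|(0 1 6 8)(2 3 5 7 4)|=20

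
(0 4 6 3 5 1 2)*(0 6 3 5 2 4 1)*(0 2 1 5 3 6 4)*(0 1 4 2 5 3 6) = (0 3 4)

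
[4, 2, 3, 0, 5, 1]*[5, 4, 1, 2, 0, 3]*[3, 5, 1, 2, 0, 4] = [3, 5, 1, 4, 2, 0]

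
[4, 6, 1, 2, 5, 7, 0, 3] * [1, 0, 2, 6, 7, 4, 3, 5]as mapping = [0→7, 1→3, 2→0, 3→2, 4→4, 5→5, 6→1, 7→6]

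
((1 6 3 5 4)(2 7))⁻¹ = (1 4 5 3 6)(2 7)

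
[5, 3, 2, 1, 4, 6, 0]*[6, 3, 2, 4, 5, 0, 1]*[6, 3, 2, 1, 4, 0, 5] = [6, 4, 2, 1, 0, 3, 5]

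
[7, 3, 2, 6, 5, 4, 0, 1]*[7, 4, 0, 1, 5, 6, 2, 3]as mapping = [0→3, 1→1, 2→0, 3→2, 4→6, 5→5, 6→7, 7→4]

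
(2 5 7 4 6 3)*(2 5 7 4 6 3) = (2 7 6)(3 5 4)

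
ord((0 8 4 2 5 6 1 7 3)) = 9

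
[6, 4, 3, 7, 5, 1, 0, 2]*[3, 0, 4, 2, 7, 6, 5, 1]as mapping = [0→5, 1→7, 2→2, 3→1, 4→6, 5→0, 6→3, 7→4]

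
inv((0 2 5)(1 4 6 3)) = (0 5 2)(1 3 6 4)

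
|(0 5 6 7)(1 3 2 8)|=4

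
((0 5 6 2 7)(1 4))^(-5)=(1 4)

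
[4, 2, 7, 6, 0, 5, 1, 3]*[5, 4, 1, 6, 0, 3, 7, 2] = [0, 1, 2, 7, 5, 3, 4, 6]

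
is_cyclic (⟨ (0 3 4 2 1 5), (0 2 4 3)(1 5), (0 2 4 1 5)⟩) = no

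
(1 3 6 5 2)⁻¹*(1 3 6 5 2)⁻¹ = (1 5 3 2 6)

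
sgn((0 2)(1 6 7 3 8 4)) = 1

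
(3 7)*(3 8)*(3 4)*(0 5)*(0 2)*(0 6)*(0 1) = (0 5 2 6 1)(3 7 8 4)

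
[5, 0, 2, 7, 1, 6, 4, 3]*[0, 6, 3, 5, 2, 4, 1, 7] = [4, 0, 3, 7, 6, 1, 2, 5]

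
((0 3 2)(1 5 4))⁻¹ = (0 2 3)(1 4 5)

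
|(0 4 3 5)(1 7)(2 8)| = 4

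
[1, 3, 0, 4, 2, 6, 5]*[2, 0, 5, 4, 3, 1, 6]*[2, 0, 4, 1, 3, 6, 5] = [2, 3, 4, 1, 6, 5, 0]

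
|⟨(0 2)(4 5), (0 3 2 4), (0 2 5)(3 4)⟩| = 120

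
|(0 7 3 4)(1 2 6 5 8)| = 20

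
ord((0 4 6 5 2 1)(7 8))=6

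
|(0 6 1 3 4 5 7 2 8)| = 9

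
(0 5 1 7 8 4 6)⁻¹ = (0 6 4 8 7 1 5)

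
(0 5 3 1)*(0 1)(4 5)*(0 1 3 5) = (0 4)(1 3)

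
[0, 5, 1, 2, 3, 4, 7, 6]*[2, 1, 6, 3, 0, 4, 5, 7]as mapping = [0→2, 1→4, 2→1, 3→6, 4→3, 5→0, 6→7, 7→5]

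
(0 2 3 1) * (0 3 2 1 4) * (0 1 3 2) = (0 3 4 1 2)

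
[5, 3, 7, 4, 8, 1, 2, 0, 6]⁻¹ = [7, 5, 6, 1, 3, 0, 8, 2, 4]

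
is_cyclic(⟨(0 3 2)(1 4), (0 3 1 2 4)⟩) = no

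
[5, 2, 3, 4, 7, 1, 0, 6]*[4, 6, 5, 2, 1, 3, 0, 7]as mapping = [0→3, 1→5, 2→2, 3→1, 4→7, 5→6, 6→4, 7→0]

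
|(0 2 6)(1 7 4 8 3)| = 15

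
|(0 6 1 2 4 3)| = 6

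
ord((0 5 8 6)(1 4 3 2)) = 4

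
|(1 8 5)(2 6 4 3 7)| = 15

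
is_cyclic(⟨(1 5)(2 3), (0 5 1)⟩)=no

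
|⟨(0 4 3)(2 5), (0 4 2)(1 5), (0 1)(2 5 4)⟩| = 720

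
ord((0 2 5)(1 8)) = 6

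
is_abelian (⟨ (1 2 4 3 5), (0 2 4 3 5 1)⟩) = no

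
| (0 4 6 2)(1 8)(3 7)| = 4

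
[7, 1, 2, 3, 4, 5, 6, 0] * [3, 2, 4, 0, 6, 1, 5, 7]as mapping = [0→7, 1→2, 2→4, 3→0, 4→6, 5→1, 6→5, 7→3]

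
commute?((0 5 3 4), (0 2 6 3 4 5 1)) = no:(0 5 3 4)*(0 2 6 3 4 5 1) = (0 1)(2 6 3 5 4), (0 2 6 3 4 5 1)*(0 5 3 4) = (0 2 6 4 3)(1 5)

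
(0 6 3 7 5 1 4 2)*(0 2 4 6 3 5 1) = (0 3 7 1 6 5)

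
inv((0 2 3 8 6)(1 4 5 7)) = (0 6 8 3 2)(1 7 5 4)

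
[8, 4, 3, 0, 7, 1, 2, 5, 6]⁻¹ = [3, 5, 6, 2, 1, 7, 8, 4, 0]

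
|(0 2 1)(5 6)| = 6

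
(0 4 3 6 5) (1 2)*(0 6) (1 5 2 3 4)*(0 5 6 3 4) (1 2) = (0 2 6 1 4) (3 5) 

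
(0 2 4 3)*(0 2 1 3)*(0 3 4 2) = (0 1 4 3)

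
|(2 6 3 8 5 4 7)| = 7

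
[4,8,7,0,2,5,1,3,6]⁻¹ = [3,6,4,7,0,5,8,2,1]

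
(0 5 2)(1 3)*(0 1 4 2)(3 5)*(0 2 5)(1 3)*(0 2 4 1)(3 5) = (1 2 5 4 3)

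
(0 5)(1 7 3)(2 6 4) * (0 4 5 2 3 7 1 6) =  (0 2)(3 6 5 4)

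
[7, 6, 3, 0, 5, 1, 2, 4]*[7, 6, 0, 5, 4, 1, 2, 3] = [3, 2, 5, 7, 1, 6, 0, 4]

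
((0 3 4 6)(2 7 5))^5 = (0 3 4 6)(2 5 7)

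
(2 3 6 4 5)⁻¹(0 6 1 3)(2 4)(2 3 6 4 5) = (0 4 1 6)(3 5)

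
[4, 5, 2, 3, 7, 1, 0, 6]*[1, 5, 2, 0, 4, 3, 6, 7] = [4, 3, 2, 0, 7, 5, 1, 6]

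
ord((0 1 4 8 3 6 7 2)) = 8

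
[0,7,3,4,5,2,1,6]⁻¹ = [0,6,5,2,3,4,7,1]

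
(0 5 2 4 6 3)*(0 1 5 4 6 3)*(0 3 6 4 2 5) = (0 2 4 6 3 1)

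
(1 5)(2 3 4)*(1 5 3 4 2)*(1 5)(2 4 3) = (1 2 3 4 5)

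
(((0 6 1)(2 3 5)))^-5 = (0 6 1)(2 3 5)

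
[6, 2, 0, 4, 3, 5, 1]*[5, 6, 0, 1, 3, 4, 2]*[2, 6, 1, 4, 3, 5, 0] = [1, 2, 5, 4, 6, 3, 0]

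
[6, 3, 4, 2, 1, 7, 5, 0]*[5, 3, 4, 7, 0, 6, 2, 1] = [2, 7, 0, 4, 3, 1, 6, 5]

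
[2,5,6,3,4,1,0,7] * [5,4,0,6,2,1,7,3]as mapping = [0→0,1→1,2→7,3→6,4→2,5→4,6→5,7→3]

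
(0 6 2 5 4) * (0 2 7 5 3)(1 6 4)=(0 4 2 3)(1 6 7 5)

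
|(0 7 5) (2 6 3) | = 3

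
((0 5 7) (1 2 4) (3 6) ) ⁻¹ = (0 7 5) (1 4 2) (3 6) 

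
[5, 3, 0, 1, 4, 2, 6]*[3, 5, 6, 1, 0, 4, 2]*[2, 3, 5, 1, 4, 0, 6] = [4, 3, 1, 0, 2, 6, 5]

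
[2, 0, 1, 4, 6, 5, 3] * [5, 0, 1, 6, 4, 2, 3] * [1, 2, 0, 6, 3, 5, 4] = [2, 5, 1, 3, 6, 0, 4]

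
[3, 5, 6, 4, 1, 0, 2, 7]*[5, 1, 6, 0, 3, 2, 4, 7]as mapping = [0→0, 1→2, 2→4, 3→3, 4→1, 5→5, 6→6, 7→7]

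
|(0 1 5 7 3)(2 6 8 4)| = 20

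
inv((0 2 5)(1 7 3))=(0 5 2)(1 3 7)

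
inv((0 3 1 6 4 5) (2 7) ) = (0 5 4 6 1 3) (2 7) 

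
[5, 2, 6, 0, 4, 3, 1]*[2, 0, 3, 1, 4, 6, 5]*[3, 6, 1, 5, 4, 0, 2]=[2, 5, 0, 1, 4, 6, 3]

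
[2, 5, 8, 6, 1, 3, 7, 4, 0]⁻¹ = [8, 4, 0, 5, 7, 1, 3, 6, 2]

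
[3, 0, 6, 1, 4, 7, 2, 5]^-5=[3, 0, 6, 1, 4, 7, 2, 5]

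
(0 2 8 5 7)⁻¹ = (0 7 5 8 2)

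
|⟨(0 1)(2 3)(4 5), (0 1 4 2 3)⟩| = 120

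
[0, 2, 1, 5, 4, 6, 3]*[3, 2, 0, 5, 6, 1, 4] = [3, 0, 2, 1, 6, 4, 5]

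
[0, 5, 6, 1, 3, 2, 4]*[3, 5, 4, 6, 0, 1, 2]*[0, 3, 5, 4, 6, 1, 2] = [4, 3, 5, 1, 2, 6, 0]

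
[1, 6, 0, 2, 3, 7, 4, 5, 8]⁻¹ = [2, 0, 3, 4, 6, 7, 1, 5, 8]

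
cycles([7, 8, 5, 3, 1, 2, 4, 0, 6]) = (0 7) (1 8 6 4) (2 5) 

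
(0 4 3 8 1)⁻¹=(0 1 8 3 4)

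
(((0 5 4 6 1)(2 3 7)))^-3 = (0 4 1 5 6)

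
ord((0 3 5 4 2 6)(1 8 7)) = 6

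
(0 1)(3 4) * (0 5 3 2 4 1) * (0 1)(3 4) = (0 1 5 4 2 3)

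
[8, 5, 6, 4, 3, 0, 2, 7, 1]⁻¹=[5, 8, 6, 4, 3, 1, 2, 7, 0]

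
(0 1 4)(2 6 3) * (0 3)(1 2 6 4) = (0 2 4 3 6)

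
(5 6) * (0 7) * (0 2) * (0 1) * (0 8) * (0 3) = (0 7 2 1 8 3)(5 6)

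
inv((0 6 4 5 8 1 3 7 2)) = (0 2 7 3 1 8 5 4 6)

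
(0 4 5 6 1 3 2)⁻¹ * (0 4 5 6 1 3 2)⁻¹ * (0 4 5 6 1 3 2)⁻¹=(0 1 4 3 5 2 6)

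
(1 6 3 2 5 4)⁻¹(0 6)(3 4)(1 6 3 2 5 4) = (0 3)(1 2)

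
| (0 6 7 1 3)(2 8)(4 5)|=10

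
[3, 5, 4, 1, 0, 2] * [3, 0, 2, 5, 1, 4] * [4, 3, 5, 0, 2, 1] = [1, 2, 3, 4, 0, 5]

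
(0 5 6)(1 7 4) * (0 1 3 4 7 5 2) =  (0 2)(1 5 6)(3 4)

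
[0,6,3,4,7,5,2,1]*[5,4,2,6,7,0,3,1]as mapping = [0→5,1→3,2→6,3→7,4→1,5→0,6→2,7→4]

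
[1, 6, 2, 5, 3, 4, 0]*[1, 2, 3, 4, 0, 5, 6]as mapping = [0→2, 1→6, 2→3, 3→5, 4→4, 5→0, 6→1]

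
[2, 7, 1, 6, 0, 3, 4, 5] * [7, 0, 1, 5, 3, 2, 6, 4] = [1, 4, 0, 6, 7, 5, 3, 2]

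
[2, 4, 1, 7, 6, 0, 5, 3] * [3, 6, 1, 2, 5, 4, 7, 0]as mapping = [0→1, 1→5, 2→6, 3→0, 4→7, 5→3, 6→4, 7→2]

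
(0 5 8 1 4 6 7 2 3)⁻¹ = (0 3 2 7 6 4 1 8 5)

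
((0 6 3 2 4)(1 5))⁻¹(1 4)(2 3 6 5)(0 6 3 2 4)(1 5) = (0 5)(1 4 2 3)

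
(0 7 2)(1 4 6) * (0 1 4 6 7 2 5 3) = (0 2 1 6 4 7 5 3)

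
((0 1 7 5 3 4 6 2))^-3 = (0 4 7 2 3 1 6 5)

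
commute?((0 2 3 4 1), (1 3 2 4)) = no:(0 2 3 4 1)*(1 3 2 4) = (0 4 3 1), (1 3 2 4)*(0 2 3 4 1) = (0 2 1 4)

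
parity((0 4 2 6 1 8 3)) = even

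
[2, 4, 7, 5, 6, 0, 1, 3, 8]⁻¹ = [5, 6, 0, 7, 1, 3, 4, 2, 8]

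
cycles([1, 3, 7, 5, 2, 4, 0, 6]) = (0 1 3 5 4 2 7 6)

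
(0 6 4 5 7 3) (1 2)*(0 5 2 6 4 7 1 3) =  (0 4 2 3 5 1 6 7) 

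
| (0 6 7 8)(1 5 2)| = 12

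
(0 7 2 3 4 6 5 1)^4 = (0 4)(1 3)(2 5)(6 7)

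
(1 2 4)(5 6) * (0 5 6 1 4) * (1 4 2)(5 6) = (0 6 5 4 2)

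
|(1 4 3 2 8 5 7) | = 7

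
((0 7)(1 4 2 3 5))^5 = (0 7)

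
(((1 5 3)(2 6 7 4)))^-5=(1 5 3)(2 4 7 6)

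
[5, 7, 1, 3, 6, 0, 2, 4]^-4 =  [0, 7, 1, 3, 6, 5, 2, 4]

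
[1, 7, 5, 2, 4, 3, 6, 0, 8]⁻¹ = [7, 0, 3, 5, 4, 2, 6, 1, 8]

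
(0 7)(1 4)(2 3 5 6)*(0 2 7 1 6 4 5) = (0 1 5 4 6 7 2 3)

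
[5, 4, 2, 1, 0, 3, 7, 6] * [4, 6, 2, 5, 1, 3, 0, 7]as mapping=[0→3, 1→1, 2→2, 3→6, 4→4, 5→5, 6→7, 7→0]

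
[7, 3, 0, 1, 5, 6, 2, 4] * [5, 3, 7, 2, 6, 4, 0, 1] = [1, 2, 5, 3, 4, 0, 7, 6]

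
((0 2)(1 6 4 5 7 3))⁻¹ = (0 2)(1 3 7 5 4 6)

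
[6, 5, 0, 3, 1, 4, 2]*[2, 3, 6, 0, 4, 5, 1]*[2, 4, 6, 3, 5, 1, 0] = [4, 1, 6, 2, 3, 5, 0]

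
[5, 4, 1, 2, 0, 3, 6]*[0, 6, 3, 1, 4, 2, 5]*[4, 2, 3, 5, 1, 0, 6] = [3, 1, 6, 5, 4, 2, 0]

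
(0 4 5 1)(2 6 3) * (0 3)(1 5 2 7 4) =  (0 1 3 7 4 2 6)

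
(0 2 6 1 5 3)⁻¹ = (0 3 5 1 6 2)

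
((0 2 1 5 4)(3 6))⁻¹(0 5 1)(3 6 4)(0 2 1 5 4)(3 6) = (0 6 3)(2 4 5)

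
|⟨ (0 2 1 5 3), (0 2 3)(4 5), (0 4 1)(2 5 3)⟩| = 720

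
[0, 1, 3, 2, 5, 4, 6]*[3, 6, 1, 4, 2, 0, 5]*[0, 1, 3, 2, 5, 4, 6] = [2, 6, 5, 1, 0, 3, 4]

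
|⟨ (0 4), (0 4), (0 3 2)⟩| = 24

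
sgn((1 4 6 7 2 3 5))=1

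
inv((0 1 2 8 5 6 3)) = (0 3 6 5 8 2 1)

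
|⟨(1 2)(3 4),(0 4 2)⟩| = 60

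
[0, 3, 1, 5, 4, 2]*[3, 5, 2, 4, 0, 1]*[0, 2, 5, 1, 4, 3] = [1, 4, 3, 2, 0, 5]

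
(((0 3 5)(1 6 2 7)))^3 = (1 7 2 6)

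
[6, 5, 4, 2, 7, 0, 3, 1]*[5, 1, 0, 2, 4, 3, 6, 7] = [6, 3, 4, 0, 7, 5, 2, 1]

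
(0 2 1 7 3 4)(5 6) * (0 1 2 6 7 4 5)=(0 6)(1 4)(3 5 7)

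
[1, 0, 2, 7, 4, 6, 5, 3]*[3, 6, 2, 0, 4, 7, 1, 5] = [6, 3, 2, 5, 4, 1, 7, 0]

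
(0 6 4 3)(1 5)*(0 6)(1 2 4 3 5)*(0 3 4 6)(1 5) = (0 3)(1 5 2 6 4)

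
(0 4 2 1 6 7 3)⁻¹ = (0 3 7 6 1 2 4)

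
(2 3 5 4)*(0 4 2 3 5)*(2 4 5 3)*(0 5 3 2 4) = (0 3 5)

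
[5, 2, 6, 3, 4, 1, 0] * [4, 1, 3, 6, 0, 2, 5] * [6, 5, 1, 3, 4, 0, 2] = [1, 3, 0, 2, 6, 5, 4]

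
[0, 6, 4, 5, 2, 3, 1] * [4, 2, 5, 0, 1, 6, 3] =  [4, 3, 1, 6, 5, 0, 2]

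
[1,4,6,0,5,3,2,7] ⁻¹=[3,0,6,5,1,4,2,7] 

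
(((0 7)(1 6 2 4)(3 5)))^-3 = (0 7)(1 6 2 4)(3 5)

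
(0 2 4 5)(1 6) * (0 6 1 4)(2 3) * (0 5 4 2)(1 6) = (0 3)(1 6 2 5)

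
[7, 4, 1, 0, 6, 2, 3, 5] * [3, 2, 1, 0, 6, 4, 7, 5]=[5, 6, 2, 3, 7, 1, 0, 4]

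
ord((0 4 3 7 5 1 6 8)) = 8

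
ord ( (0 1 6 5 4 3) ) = 6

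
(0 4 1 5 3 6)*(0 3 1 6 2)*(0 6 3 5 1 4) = (2 6 5 4 3)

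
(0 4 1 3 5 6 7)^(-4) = (0 3 7 1 6 4 5)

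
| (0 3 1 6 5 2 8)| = 7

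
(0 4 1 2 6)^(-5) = ()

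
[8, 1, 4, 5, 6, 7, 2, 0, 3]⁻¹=[7, 1, 6, 8, 2, 3, 4, 5, 0]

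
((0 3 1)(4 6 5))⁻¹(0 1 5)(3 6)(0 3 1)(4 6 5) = (0 4 3)(1 5)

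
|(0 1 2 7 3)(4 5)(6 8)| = 10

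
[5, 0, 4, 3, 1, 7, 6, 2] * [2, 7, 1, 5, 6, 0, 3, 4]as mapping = [0→0, 1→2, 2→6, 3→5, 4→7, 5→4, 6→3, 7→1]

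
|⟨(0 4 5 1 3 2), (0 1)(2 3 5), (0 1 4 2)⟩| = 720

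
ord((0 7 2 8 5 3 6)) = 7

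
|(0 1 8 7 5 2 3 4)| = 8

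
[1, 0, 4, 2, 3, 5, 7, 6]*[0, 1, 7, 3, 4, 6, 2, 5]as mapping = [0→1, 1→0, 2→4, 3→7, 4→3, 5→6, 6→5, 7→2]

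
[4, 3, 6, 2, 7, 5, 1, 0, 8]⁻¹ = [7, 6, 3, 1, 0, 5, 2, 4, 8]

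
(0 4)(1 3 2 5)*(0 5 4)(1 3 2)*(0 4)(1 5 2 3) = (0 4 2)(1 3 5)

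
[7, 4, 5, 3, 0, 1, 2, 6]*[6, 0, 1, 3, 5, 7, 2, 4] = [4, 5, 7, 3, 6, 0, 1, 2]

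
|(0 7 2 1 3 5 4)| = 7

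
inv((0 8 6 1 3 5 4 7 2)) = (0 2 7 4 5 3 1 6 8)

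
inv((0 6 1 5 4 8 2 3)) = (0 3 2 8 4 5 1 6)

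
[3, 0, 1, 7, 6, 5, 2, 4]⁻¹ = [1, 2, 6, 0, 7, 5, 4, 3]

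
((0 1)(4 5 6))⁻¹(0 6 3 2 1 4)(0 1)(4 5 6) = (0 5 1 4 3 2)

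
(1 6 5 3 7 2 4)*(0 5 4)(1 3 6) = (0 5 6 4 3 7 2)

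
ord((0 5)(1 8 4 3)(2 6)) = 4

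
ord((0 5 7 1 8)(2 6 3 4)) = 20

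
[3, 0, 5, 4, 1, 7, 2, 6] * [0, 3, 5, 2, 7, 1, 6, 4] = [2, 0, 1, 7, 3, 4, 5, 6]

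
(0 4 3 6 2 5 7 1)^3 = (0 6 7 4 2 1 3 5)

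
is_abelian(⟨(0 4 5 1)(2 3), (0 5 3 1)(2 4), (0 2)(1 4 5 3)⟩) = no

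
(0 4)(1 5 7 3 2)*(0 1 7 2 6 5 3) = (0 4 1 3 6 5 2 7)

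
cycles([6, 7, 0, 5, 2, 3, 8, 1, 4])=(0 6 8 4 2)(1 7)(3 5)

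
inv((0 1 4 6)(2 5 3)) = (0 6 4 1)(2 3 5)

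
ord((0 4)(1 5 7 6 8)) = 10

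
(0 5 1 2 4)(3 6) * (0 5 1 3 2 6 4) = (0 1 6 2)(3 4 5)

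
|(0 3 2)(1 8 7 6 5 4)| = 6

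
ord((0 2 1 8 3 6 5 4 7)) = 9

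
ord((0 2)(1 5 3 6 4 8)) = 6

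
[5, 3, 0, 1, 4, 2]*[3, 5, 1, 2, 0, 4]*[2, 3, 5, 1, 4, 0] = [4, 5, 1, 0, 2, 3]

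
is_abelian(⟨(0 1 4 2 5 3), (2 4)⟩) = no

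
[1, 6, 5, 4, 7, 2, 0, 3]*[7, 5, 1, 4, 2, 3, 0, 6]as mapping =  [0→5, 1→0, 2→3, 3→2, 4→6, 5→1, 6→7, 7→4]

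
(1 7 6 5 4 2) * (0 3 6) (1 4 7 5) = (0 3 6 1 5 7) (2 4) 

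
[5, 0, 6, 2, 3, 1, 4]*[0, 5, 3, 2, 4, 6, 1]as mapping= [0→6, 1→0, 2→1, 3→3, 4→2, 5→5, 6→4]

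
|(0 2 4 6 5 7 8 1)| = 8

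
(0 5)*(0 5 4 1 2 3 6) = (0 4 1 2 3 6)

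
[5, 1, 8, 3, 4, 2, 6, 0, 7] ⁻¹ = [7, 1, 5, 3, 4, 0, 6, 8, 2] 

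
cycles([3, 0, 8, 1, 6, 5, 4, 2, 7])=(0 3 1)(2 8 7)(4 6)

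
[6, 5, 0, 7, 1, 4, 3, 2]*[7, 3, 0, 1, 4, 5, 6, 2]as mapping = [0→6, 1→5, 2→7, 3→2, 4→3, 5→4, 6→1, 7→0]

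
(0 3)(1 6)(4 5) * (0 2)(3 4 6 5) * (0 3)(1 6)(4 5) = (0 5 1 4)(2 3)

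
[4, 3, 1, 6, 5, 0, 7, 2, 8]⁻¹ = [5, 2, 7, 1, 0, 4, 3, 6, 8]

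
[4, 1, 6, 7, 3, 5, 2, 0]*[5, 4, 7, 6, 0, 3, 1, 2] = [0, 4, 1, 2, 6, 3, 7, 5]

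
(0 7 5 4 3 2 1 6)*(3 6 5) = (0 7 3 2 1 5 4 6)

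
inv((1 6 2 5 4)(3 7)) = (1 4 5 2 6)(3 7)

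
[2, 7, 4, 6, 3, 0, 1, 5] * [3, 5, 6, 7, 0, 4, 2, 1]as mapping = [0→6, 1→1, 2→0, 3→2, 4→7, 5→3, 6→5, 7→4]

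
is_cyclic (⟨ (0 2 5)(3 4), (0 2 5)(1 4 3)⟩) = no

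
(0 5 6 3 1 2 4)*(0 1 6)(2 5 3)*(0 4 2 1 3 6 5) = (0 6 1)(3 5 4)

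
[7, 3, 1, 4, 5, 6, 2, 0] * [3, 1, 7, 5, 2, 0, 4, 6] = [6, 5, 1, 2, 0, 4, 7, 3]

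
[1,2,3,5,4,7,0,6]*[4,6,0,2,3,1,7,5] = [6,0,2,1,3,5,4,7]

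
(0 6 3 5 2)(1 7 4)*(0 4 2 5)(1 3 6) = (0 1 7 2 4 3)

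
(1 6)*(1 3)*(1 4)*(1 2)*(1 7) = (1 6 3 4 2 7)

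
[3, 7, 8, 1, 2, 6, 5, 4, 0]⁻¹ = [8, 3, 4, 0, 7, 6, 5, 1, 2]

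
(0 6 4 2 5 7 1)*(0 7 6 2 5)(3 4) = (0 2)(1 7)(3 4 5 6)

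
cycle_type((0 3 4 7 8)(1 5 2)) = 3.5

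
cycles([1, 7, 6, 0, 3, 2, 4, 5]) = (0 1 7 5 2 6 4 3) 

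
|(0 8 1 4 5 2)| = 6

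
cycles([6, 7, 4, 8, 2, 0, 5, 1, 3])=(0 6 5)(1 7)(2 4)(3 8)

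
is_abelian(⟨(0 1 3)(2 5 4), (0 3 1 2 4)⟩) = no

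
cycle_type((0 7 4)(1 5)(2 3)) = 2^2.3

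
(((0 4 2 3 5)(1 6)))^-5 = (1 6)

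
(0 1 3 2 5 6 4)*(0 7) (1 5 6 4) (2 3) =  (0 5 4 7) (1 2 6) 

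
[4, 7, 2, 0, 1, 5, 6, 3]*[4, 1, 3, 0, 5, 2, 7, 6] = [5, 6, 3, 4, 1, 2, 7, 0]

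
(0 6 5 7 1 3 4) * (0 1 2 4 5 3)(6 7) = (0 7 2 4 1)(3 5 6)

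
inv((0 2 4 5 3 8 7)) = (0 7 8 3 5 4 2)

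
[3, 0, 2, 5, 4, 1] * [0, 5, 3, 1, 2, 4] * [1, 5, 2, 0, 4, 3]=[5, 1, 0, 4, 2, 3]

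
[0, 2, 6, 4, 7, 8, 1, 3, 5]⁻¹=[0, 6, 1, 7, 3, 8, 2, 4, 5]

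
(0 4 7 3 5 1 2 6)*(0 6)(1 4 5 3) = (0 5 4 7 1 2)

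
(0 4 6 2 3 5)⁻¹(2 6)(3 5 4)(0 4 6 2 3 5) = (0 6 5)(2 3)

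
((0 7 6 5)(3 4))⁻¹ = (0 5 6 7)(3 4)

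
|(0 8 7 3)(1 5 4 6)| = 4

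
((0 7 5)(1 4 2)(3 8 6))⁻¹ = (0 5 7)(1 2 4)(3 6 8)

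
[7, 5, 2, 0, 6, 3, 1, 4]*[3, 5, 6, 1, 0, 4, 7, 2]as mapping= [0→2, 1→4, 2→6, 3→3, 4→7, 5→1, 6→5, 7→0]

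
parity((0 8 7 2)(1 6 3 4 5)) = odd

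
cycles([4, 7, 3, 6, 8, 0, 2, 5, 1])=(0 4 8 1 7 5)(2 3 6)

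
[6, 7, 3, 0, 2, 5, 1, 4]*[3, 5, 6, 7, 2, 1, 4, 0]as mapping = [0→4, 1→0, 2→7, 3→3, 4→6, 5→1, 6→5, 7→2]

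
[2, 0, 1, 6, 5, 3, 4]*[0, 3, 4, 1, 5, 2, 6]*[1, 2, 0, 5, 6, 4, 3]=[6, 1, 5, 3, 0, 2, 4]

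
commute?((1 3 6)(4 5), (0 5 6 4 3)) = no:(1 3 6)(4 5)*(0 5 6 4 3) = (0 5 3 4 6 1), (0 5 6 4 3)*(1 3 6)(4 5) = (0 4 6 5 1 3)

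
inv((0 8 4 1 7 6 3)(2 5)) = (0 3 6 7 1 4 8)(2 5)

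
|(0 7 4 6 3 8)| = 6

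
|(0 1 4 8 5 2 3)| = 7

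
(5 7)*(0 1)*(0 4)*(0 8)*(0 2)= (0 1 4 8 2)(5 7)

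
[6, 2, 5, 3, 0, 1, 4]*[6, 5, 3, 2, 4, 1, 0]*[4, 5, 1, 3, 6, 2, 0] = [4, 3, 5, 1, 0, 2, 6]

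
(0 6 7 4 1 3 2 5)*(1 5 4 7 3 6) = (0 1 6 3 2 4 5)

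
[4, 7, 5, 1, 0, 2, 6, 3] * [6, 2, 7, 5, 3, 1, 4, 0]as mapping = [0→3, 1→0, 2→1, 3→2, 4→6, 5→7, 6→4, 7→5]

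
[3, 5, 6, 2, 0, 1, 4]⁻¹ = [4, 5, 3, 0, 6, 1, 2]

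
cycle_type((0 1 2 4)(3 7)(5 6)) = 2^2.4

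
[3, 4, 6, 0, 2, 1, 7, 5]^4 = [0, 7, 1, 3, 5, 6, 4, 2]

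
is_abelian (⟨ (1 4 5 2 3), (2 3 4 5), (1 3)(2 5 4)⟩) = no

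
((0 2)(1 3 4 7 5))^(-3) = (0 2)(1 4 5 3 7)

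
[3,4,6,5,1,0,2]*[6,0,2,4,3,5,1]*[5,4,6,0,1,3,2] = [1,0,4,3,5,2,6]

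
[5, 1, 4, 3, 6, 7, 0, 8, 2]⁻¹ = [6, 1, 8, 3, 2, 0, 4, 5, 7]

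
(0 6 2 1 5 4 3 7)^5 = (0 4 2 7 5 6 3 1)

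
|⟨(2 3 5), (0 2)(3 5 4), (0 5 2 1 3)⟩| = 720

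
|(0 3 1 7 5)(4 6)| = 10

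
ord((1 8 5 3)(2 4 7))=12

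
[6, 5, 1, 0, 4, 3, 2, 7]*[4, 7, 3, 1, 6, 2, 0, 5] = [0, 2, 7, 4, 6, 1, 3, 5]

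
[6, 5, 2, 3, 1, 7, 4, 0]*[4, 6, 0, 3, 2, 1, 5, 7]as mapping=[0→5, 1→1, 2→0, 3→3, 4→6, 5→7, 6→2, 7→4]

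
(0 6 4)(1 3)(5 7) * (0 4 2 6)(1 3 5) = (1 5 7)(2 6)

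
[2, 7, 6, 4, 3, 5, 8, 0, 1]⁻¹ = [7, 8, 0, 4, 3, 5, 2, 1, 6]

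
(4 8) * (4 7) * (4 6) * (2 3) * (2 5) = (2 3 5)(4 8 7 6)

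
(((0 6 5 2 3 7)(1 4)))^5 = (0 7 3 2 5 6)(1 4)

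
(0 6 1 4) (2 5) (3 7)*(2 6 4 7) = (0 4) (1 7 3 2 5 6) 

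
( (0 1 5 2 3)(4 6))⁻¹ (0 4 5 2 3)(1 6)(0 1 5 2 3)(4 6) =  (0 1 6 2 3)(4 5)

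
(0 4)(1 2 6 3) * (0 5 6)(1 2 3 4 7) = (0 7 1 3 2)(4 5 6)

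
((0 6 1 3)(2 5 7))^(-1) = (0 3 1 6)(2 7 5)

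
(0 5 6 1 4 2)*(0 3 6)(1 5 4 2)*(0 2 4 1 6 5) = (0 1 4 6)(2 3 5)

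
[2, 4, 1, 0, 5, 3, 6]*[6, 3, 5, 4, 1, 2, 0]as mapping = [0→5, 1→1, 2→3, 3→6, 4→2, 5→4, 6→0]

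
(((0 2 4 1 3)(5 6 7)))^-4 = (0 2 4 1 3)(5 7 6)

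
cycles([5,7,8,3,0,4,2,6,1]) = (0 5 4)(1 7 6 2 8)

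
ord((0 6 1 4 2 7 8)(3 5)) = 14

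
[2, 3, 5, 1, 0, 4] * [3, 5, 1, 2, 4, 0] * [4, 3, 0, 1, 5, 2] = [3, 0, 4, 2, 1, 5]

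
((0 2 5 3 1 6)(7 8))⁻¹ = (0 6 1 3 5 2)(7 8)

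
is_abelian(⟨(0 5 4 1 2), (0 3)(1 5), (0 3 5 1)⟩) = no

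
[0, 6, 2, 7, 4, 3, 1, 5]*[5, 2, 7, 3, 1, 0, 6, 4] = [5, 6, 7, 4, 1, 3, 2, 0]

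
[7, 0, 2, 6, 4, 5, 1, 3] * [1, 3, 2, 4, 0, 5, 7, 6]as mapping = [0→6, 1→1, 2→2, 3→7, 4→0, 5→5, 6→3, 7→4]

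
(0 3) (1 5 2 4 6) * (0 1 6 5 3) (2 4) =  (1 3) (4 5) 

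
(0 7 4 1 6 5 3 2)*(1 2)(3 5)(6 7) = (0 6 3 1 7 4 2)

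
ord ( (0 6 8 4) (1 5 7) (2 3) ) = 12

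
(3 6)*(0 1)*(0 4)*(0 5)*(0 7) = (0 1 4 5 7)(3 6)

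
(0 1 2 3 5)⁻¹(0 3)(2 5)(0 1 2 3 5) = (0 3)(1 5)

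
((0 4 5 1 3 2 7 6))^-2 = (0 7 3 5)(1 4 6 2)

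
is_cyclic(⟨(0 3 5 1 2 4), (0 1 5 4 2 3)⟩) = no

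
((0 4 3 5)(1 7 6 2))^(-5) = (0 5 3 4)(1 2 6 7)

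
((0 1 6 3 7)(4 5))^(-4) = (0 1 6 3 7)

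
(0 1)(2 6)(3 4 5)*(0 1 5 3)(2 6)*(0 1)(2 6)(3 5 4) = (0 4 5 1)(2 6)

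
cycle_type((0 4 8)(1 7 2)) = 3^2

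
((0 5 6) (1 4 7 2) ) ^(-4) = (0 6 5) 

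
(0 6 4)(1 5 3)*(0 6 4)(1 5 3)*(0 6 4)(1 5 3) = ()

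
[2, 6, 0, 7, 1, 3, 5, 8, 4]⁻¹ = [2, 4, 0, 5, 8, 6, 1, 3, 7]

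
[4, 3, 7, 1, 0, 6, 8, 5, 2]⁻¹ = [4, 3, 8, 1, 0, 7, 5, 2, 6]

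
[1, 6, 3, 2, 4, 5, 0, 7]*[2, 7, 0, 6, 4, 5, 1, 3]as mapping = [0→7, 1→1, 2→6, 3→0, 4→4, 5→5, 6→2, 7→3]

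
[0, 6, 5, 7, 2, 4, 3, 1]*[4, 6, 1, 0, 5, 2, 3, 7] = [4, 3, 2, 7, 1, 5, 0, 6]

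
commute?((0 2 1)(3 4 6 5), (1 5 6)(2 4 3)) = no:(0 2 1)(3 4 6 5) * (1 5 6)(2 4 3) = (0 4 1)(2 5), (1 5 6)(2 4 3) * (0 2 1)(3 4 6 5) = (0 2 6)(1 3)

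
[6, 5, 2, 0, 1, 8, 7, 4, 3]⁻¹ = [3, 4, 2, 8, 7, 1, 0, 6, 5]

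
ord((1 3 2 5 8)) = 5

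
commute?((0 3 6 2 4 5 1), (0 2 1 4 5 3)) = no:(0 3 6 2 4 5 1) * (0 2 1 4 5 3) = (1 2 5 4 3 6), (0 2 1 4 5 3) * (0 3 6 2 4 5 1) = (0 4 1 5 6 2)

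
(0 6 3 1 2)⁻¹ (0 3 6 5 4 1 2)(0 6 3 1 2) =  (0 6 1 3 5 4 2)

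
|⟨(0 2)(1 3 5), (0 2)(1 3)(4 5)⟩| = 24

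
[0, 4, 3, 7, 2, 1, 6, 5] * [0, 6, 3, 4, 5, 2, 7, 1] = [0, 5, 4, 1, 3, 6, 7, 2]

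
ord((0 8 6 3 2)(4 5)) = 10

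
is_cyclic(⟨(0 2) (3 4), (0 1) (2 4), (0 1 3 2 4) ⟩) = no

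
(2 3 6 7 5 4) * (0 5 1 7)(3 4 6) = (0 5 6)(1 7)(2 4)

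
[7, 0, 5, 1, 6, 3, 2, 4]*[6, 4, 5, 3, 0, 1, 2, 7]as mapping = [0→7, 1→6, 2→1, 3→4, 4→2, 5→3, 6→5, 7→0]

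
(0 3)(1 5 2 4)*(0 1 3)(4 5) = (1 4 3)(2 5)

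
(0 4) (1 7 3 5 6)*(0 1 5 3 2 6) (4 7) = (0 7 2 6 5) (1 4) 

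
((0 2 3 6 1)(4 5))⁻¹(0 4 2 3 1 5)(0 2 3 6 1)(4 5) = (0 4 2 5 3 6)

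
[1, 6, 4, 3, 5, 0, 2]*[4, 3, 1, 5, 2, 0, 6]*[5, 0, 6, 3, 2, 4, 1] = [3, 1, 6, 4, 5, 2, 0]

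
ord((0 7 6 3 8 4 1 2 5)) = 9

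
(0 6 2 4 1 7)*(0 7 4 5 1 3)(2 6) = (0 2 5 1 4 3)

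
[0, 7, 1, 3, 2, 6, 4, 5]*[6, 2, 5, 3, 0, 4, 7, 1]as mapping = [0→6, 1→1, 2→2, 3→3, 4→5, 5→7, 6→0, 7→4]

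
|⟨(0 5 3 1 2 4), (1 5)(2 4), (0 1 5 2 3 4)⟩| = 720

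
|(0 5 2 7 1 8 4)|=7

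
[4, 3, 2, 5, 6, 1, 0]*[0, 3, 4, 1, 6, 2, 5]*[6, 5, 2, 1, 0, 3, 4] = [4, 5, 0, 2, 3, 1, 6]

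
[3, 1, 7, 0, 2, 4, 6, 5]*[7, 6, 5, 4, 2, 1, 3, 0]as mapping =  [0→4, 1→6, 2→0, 3→7, 4→5, 5→2, 6→3, 7→1]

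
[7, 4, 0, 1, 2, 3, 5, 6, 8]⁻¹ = [2, 3, 4, 5, 1, 6, 7, 0, 8]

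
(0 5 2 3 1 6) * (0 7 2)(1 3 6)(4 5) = (0 4 5)(2 6 7)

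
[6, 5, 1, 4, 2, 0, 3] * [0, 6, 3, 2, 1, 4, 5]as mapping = [0→5, 1→4, 2→6, 3→1, 4→3, 5→0, 6→2]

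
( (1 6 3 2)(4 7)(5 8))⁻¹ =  (1 2 3 6)(4 7)(5 8)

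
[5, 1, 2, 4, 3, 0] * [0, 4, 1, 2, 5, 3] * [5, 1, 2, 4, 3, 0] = [4, 3, 1, 0, 2, 5]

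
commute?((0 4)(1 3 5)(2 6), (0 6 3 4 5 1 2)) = no:(0 4)(1 3 5)(2 6) * (0 6 3 4 5 1 2) = (0 5 2 3 1 4 6), (0 6 3 4 5 1 2) * (0 4)(1 3 5)(2 6) = (0 2 4 1 6 5 3)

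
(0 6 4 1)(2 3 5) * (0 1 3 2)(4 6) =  (0 4 3 5)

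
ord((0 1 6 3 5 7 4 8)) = 8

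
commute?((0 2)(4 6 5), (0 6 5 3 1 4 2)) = no:(0 2)(4 6 5) * (0 6 5 3 1 4 2) = (1 4 5 2 6 3), (0 6 5 3 1 4 2) * (0 2)(4 6 5) = (0 5 3 1 6 4)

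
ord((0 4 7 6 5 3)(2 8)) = 6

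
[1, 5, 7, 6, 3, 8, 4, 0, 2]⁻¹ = [7, 0, 8, 4, 6, 1, 3, 2, 5]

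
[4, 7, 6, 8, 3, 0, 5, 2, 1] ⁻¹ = [5, 8, 7, 4, 0, 6, 2, 1, 3] 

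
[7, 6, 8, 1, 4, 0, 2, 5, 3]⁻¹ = [5, 3, 6, 8, 4, 7, 1, 0, 2]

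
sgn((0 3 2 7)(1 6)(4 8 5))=1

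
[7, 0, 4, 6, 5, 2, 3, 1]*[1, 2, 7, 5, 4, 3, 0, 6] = [6, 1, 4, 0, 3, 7, 5, 2]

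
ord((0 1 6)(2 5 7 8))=12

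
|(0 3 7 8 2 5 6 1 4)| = 9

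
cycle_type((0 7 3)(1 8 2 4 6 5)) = 3.6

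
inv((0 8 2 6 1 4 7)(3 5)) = (0 7 4 1 6 2 8)(3 5)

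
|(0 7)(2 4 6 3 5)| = 10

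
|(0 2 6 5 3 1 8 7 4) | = 9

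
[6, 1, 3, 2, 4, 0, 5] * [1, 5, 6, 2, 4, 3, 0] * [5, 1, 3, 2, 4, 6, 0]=[5, 6, 3, 0, 4, 1, 2]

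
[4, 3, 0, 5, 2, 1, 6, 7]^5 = [2, 5, 4, 1, 0, 3, 6, 7]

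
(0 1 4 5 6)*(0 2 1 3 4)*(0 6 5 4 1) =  (0 3 1 6 2)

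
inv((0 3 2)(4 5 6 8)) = (0 2 3)(4 8 6 5)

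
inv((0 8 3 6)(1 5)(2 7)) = (0 6 3 8)(1 5)(2 7)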